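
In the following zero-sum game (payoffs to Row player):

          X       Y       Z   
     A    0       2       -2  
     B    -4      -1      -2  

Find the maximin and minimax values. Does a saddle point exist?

Maximin = -2, Minimax = -2, Saddle: True

Work:
Row minimums: [-2, -4] → maximin = -2
Column maximums: [0, 2, -2] → minimax = -2
Saddle point exists! Game value = -2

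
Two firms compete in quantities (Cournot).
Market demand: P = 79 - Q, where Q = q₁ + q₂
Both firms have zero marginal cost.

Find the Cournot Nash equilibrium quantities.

q₁* = q₂* = 26.33; P* = 26.33

Work:
Profit: π_i = P·q_i = (a - q_i - q_j)·q_i
FOC: ∂π_i/∂q_i = a - 2q_i - q_j = 0
Reaction function: q_i = (79 - q_j)/2
Symmetry: q* = 79/3 = 26.33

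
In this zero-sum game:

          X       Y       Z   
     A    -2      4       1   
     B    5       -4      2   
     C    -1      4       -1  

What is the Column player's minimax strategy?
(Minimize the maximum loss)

Column should play Z, value = 2

Work:
Column player minimizes Row's maximum payoff:
Column X: max payoff to Row = 5
Column Y: max payoff to Row = 4
Column Z: max payoff to Row = 2
Minimum is 2, achieved by column Z.
Minimax strategy: Z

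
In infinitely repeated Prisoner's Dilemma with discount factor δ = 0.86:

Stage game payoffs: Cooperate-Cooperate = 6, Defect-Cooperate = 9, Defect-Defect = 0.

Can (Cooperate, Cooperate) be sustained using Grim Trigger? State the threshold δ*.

δ* = 0.3333; since δ = 0.86 ≥ 0.3333, cooperation can be sustained

Work:
For Grim Trigger:
Cooperate forever: 6/(1-δ)
Defect then punished: 9 + 0·δ/(1-δ)
Need: 6/(1-δ) ≥ 9 + 0·δ/(1-δ)
Solving: δ ≥ (T-R)/(T-P) = (9-6)/(9-0) = 0.3333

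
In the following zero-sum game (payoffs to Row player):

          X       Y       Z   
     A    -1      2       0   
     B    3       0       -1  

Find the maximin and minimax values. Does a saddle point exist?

Maximin = -1, Minimax = 0, Saddle: False

Work:
Row minimums: [-1, -1] → maximin = -1
Column maximums: [3, 2, 0] → minimax = 0
No saddle point (maximin ≠ minimax). Mixed strategy needed.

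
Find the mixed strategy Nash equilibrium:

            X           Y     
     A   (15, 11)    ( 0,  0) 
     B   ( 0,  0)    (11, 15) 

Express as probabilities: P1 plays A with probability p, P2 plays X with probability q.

p = 0.5769, q = 0.4231

Work:
Find probabilities that make opponent indifferent:
P2 chooses q to make P1 indifferent between A and B
P1 chooses p to make P2 indifferent between X and Y
Mixed NE: P1 plays (A: 0.5769, B: 0.4231), P2 plays (X: 0.4231, Y: 0.5769)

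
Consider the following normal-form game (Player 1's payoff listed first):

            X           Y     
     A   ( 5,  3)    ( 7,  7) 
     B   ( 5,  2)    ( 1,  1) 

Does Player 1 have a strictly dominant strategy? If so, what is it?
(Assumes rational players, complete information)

No strictly dominant strategy exists for Player 1

Work:
A strategy strictly dominates another if it gives a strictly higher payoff against every opponent action. Compare each pair of P1's strategies column-by-column:
  A vs B: [5 vs 5, 7 vs 1] → A does not strictly dominate B (column X: 5 ≤ 5)
  B vs A: [5 vs 5, 1 vs 7] → B does not strictly dominate A (column X: 5 ≤ 5)
No single strategy strictly dominates all others → no strictly dominant strategy.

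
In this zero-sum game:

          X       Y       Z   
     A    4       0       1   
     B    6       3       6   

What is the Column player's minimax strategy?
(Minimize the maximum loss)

Column should play Y, value = 3

Work:
Column player minimizes Row's maximum payoff:
Column X: max payoff to Row = 6
Column Y: max payoff to Row = 3
Column Z: max payoff to Row = 6
Minimum is 3, achieved by column Y.
Minimax strategy: Y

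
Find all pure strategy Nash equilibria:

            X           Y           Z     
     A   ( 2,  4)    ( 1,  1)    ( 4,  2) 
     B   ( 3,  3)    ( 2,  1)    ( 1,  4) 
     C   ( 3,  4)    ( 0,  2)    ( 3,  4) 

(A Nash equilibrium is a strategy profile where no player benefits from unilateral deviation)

Nash equilibrium: (C, X)

Work:
Best responses:
  P1 vs X: payoffs [2, 3, 3] → best response B/C (payoff 3)
  P1 vs Y: payoffs [1, 2, 0] → best response B (payoff 2)
  P1 vs Z: payoffs [4, 1, 3] → best response A (payoff 4)
  P2 vs A: payoffs [4, 1, 2] → best response X (payoff 4)
  P2 vs B: payoffs [3, 1, 4] → best response Z (payoff 4)
  P2 vs C: payoffs [4, 2, 4] → best response X/Z (payoff 4)
Mutual best responses: (C,X) → Nash equilibria.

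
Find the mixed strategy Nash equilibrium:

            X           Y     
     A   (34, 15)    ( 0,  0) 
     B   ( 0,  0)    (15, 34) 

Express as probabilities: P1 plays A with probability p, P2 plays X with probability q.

p = 0.6939, q = 0.3061

Work:
Find probabilities that make opponent indifferent:
P2 chooses q to make P1 indifferent between A and B
P1 chooses p to make P2 indifferent between X and Y
Mixed NE: P1 plays (A: 0.6939, B: 0.3061), P2 plays (X: 0.3061, Y: 0.6939)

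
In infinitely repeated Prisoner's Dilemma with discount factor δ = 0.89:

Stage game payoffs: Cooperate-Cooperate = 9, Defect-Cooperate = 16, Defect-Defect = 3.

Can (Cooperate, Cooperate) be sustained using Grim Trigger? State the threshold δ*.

δ* = 0.5385; since δ = 0.89 ≥ 0.5385, cooperation can be sustained

Work:
For Grim Trigger:
Cooperate forever: 9/(1-δ)
Defect then punished: 16 + 3·δ/(1-δ)
Need: 9/(1-δ) ≥ 16 + 3·δ/(1-δ)
Solving: δ ≥ (T-R)/(T-P) = (16-9)/(16-3) = 0.5385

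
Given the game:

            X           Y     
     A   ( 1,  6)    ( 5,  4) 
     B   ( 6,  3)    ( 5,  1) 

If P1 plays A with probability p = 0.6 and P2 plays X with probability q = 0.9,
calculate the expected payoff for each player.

E[P1] = 3.2, E[P2] = 4.6

Work:
E[P1] = p·q·π₁(A,X) + p·(1-q)·π₁(A,Y) + (1-p)·q·π₁(B,X) + (1-p)·(1-q)·π₁(B,Y)
= 0.6·0.9·1 + 0.6·0.1·5 + 0.4·0.9·6 + 0.4·0.1·5
= 3.2

E[P2] = 4.6 (similar calculation)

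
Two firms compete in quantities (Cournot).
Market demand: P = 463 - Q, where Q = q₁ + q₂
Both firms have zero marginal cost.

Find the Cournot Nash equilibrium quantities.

q₁* = q₂* = 154.33; P* = 154.33

Work:
Profit: π_i = P·q_i = (a - q_i - q_j)·q_i
FOC: ∂π_i/∂q_i = a - 2q_i - q_j = 0
Reaction function: q_i = (463 - q_j)/2
Symmetry: q* = 463/3 = 154.33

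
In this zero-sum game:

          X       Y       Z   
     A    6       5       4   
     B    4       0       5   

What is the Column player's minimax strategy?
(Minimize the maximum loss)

Column should play Y or Z (all achieve the minimum), value = 5

Work:
Column player minimizes Row's maximum payoff:
Column X: max payoff to Row = 6
Column Y: max payoff to Row = 5
Column Z: max payoff to Row = 5
Minimum is 5, achieved by columns Y, Z (tied).
Each of Y or Z is a minimax strategy.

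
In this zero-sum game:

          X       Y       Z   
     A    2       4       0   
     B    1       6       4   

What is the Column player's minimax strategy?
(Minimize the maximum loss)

Column should play X, value = 2

Work:
Column player minimizes Row's maximum payoff:
Column X: max payoff to Row = 2
Column Y: max payoff to Row = 6
Column Z: max payoff to Row = 4
Minimum is 2, achieved by column X.
Minimax strategy: X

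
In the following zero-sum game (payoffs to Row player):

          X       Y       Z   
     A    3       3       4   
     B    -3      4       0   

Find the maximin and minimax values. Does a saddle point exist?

Maximin = 3, Minimax = 3, Saddle: True

Work:
Row minimums: [3, -3] → maximin = 3
Column maximums: [3, 4, 4] → minimax = 3
Saddle point exists! Game value = 3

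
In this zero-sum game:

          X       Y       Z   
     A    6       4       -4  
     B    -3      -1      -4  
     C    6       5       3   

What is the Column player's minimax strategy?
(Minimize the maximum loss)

Column should play Z, value = 3

Work:
Column player minimizes Row's maximum payoff:
Column X: max payoff to Row = 6
Column Y: max payoff to Row = 5
Column Z: max payoff to Row = 3
Minimum is 3, achieved by column Z.
Minimax strategy: Z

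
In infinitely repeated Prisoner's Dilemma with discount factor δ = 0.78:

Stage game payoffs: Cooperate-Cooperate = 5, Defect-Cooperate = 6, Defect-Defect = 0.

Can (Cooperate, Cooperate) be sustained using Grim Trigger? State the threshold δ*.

δ* = 0.1667; since δ = 0.78 ≥ 0.1667, cooperation can be sustained

Work:
For Grim Trigger:
Cooperate forever: 5/(1-δ)
Defect then punished: 6 + 0·δ/(1-δ)
Need: 5/(1-δ) ≥ 6 + 0·δ/(1-δ)
Solving: δ ≥ (T-R)/(T-P) = (6-5)/(6-0) = 0.1667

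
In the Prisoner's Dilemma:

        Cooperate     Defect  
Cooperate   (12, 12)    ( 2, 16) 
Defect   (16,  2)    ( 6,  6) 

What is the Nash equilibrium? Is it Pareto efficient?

(Defect, Defect) is NE; not Pareto efficient

Work:
Defect dominates Cooperate for both players:
If P2 cooperates: Defect (16) > Cooperate (12)
If P2 defects: Defect (6) > Cooperate (2)
NE: (Defect, Defect) with payoff (6, 6)
But (Cooperate, Cooperate) = (12, 12) Pareto dominates (6, 6)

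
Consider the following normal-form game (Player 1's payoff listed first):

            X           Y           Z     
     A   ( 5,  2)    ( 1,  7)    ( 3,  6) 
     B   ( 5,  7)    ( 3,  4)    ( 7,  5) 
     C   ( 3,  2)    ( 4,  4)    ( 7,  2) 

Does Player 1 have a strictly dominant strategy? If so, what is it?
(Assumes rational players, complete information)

No strictly dominant strategy exists for Player 1

Work:
A strategy strictly dominates another if it gives a strictly higher payoff against every opponent action. Compare each pair of P1's strategies column-by-column:
  A vs B: [5 vs 5, 1 vs 3, 3 vs 7] → A does not strictly dominate B (column X: 5 ≤ 5)
  A vs C: [5 vs 3, 1 vs 4, 3 vs 7] → A does not strictly dominate C (column Y: 1 ≤ 4)
  B vs A: [5 vs 5, 3 vs 1, 7 vs 3] → B does not strictly dominate A (column X: 5 ≤ 5)
  B vs C: [5 vs 3, 3 vs 4, 7 vs 7] → B does not strictly dominate C (column Y: 3 ≤ 4)
  C vs A: [3 vs 5, 4 vs 1, 7 vs 3] → C does not strictly dominate A (column X: 3 ≤ 5)
  C vs B: [3 vs 5, 4 vs 3, 7 vs 7] → C does not strictly dominate B (column X: 3 ≤ 5)
No single strategy strictly dominates all others → no strictly dominant strategy.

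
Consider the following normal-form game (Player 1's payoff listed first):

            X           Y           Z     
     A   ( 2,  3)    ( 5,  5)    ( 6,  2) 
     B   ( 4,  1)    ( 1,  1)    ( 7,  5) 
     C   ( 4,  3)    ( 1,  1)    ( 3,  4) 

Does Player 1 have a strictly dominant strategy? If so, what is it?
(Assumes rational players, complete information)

No strictly dominant strategy exists for Player 1

Work:
A strategy strictly dominates another if it gives a strictly higher payoff against every opponent action. Compare each pair of P1's strategies column-by-column:
  A vs B: [2 vs 4, 5 vs 1, 6 vs 7] → A does not strictly dominate B (column X: 2 ≤ 4)
  A vs C: [2 vs 4, 5 vs 1, 6 vs 3] → A does not strictly dominate C (column X: 2 ≤ 4)
  B vs A: [4 vs 2, 1 vs 5, 7 vs 6] → B does not strictly dominate A (column Y: 1 ≤ 5)
  B vs C: [4 vs 4, 1 vs 1, 7 vs 3] → B does not strictly dominate C (column X: 4 ≤ 4)
  C vs A: [4 vs 2, 1 vs 5, 3 vs 6] → C does not strictly dominate A (column Y: 1 ≤ 5)
  C vs B: [4 vs 4, 1 vs 1, 3 vs 7] → C does not strictly dominate B (column X: 4 ≤ 4)
No single strategy strictly dominates all others → no strictly dominant strategy.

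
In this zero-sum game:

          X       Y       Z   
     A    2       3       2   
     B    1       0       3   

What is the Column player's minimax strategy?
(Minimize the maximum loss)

Column should play X, value = 2

Work:
Column player minimizes Row's maximum payoff:
Column X: max payoff to Row = 2
Column Y: max payoff to Row = 3
Column Z: max payoff to Row = 3
Minimum is 2, achieved by column X.
Minimax strategy: X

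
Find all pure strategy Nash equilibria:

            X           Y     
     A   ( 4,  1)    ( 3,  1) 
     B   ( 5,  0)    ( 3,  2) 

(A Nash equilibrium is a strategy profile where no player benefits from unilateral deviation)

Nash equilibrium: (A, Y), (B, Y)

Work:
Best responses:
  P1 vs X: payoffs [4, 5] → best response B (payoff 5)
  P1 vs Y: payoffs [3, 3] → best response A/B (payoff 3)
  P2 vs A: payoffs [1, 1] → best response X/Y (payoff 1)
  P2 vs B: payoffs [0, 2] → best response Y (payoff 2)
Mutual best responses: (A,Y), (B,Y) → Nash equilibria.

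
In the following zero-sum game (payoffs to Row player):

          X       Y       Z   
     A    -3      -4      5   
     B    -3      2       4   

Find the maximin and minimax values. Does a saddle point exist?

Maximin = -3, Minimax = -3, Saddle: True

Work:
Row minimums: [-4, -3] → maximin = -3
Column maximums: [-3, 2, 5] → minimax = -3
Saddle point exists! Game value = -3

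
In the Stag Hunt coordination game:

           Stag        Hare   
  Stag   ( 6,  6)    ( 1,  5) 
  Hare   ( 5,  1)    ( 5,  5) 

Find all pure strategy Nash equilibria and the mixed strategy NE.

Pure NE: (Stag, Stag) and (Hare, Hare); Mixed NE: p = 0.8, q = 0.8

Work:
Check pure NE:
(Stag, Stag): (6, 6) - no unilateral deviation beneficial
(Hare, Hare): (5, 5) - no unilateral deviation beneficial
Mixed NE: P1 plays Stag with p = 0.8, P2 plays Stag with q = 0.8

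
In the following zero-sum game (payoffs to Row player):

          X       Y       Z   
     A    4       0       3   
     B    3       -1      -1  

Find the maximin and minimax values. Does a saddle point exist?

Maximin = 0, Minimax = 0, Saddle: True

Work:
Row minimums: [0, -1] → maximin = 0
Column maximums: [4, 0, 3] → minimax = 0
Saddle point exists! Game value = 0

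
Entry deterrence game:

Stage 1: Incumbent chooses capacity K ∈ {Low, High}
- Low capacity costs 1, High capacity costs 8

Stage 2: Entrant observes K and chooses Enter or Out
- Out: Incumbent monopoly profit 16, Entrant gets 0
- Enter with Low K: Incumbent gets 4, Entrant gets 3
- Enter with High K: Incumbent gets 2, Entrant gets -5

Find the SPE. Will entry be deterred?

SPE: (High, Enter|Low, Out|High); Entry deterred. Incumbent net profit = 8

Work:
After Low K: Entrant enters (3 > 0)
After High K: Entrant stays out (-5 < 0)
Incumbent: Low → 4−1=3, High → 16−8=8
Incumbent chooses High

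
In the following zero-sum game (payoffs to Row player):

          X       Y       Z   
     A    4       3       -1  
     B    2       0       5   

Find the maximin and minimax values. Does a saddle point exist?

Maximin = 0, Minimax = 3, Saddle: False

Work:
Row minimums: [-1, 0] → maximin = 0
Column maximums: [4, 3, 5] → minimax = 3
No saddle point (maximin ≠ minimax). Mixed strategy needed.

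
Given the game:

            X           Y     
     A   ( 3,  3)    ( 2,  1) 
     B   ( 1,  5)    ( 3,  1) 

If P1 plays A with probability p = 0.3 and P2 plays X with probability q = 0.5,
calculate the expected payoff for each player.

E[P1] = 2.15, E[P2] = 2.7

Work:
E[P1] = p·q·π₁(A,X) + p·(1-q)·π₁(A,Y) + (1-p)·q·π₁(B,X) + (1-p)·(1-q)·π₁(B,Y)
= 0.3·0.5·3 + 0.3·0.5·2 + 0.7·0.5·1 + 0.7·0.5·3
= 2.15

E[P2] = 2.7 (similar calculation)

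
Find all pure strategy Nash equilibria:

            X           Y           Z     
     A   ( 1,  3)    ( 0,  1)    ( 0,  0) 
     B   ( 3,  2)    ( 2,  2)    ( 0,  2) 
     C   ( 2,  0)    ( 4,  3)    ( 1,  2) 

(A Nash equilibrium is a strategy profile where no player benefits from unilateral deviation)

Nash equilibrium: (B, X), (C, Y)

Work:
Best responses:
  P1 vs X: payoffs [1, 3, 2] → best response B (payoff 3)
  P1 vs Y: payoffs [0, 2, 4] → best response C (payoff 4)
  P1 vs Z: payoffs [0, 0, 1] → best response C (payoff 1)
  P2 vs A: payoffs [3, 1, 0] → best response X (payoff 3)
  P2 vs B: payoffs [2, 2, 2] → best response X/Y/Z (payoff 2)
  P2 vs C: payoffs [0, 3, 2] → best response Y (payoff 3)
Mutual best responses: (B,X), (C,Y) → Nash equilibria.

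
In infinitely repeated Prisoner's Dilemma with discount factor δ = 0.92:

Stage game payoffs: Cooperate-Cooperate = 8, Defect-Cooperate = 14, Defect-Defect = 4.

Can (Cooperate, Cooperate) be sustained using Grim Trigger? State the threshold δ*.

δ* = 0.6; since δ = 0.92 ≥ 0.6, cooperation can be sustained

Work:
For Grim Trigger:
Cooperate forever: 8/(1-δ)
Defect then punished: 14 + 4·δ/(1-δ)
Need: 8/(1-δ) ≥ 14 + 4·δ/(1-δ)
Solving: δ ≥ (T-R)/(T-P) = (14-8)/(14-4) = 0.6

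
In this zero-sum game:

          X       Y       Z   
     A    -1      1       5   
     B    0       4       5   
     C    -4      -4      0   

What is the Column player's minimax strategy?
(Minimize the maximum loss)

Column should play X, value = 0

Work:
Column player minimizes Row's maximum payoff:
Column X: max payoff to Row = 0
Column Y: max payoff to Row = 4
Column Z: max payoff to Row = 5
Minimum is 0, achieved by column X.
Minimax strategy: X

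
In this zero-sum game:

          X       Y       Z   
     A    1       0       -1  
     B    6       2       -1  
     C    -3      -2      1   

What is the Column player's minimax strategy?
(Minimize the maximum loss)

Column should play Z, value = 1

Work:
Column player minimizes Row's maximum payoff:
Column X: max payoff to Row = 6
Column Y: max payoff to Row = 2
Column Z: max payoff to Row = 1
Minimum is 1, achieved by column Z.
Minimax strategy: Z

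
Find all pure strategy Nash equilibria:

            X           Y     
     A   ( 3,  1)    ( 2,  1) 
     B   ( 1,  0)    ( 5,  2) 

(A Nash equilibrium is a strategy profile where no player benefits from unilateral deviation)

Nash equilibrium: (A, X), (B, Y)

Work:
Best responses:
  P1 vs X: payoffs [3, 1] → best response A (payoff 3)
  P1 vs Y: payoffs [2, 5] → best response B (payoff 5)
  P2 vs A: payoffs [1, 1] → best response X/Y (payoff 1)
  P2 vs B: payoffs [0, 2] → best response Y (payoff 2)
Mutual best responses: (A,X), (B,Y) → Nash equilibria.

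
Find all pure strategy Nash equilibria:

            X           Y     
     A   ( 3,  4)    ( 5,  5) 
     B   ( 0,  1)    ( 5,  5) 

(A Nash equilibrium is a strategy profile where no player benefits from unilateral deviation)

Nash equilibrium: (A, Y), (B, Y)

Work:
Best responses:
  P1 vs X: payoffs [3, 0] → best response A (payoff 3)
  P1 vs Y: payoffs [5, 5] → best response A/B (payoff 5)
  P2 vs A: payoffs [4, 5] → best response Y (payoff 5)
  P2 vs B: payoffs [1, 5] → best response Y (payoff 5)
Mutual best responses: (A,Y), (B,Y) → Nash equilibria.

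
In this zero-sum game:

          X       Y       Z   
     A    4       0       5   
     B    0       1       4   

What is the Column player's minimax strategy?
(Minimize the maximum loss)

Column should play Y, value = 1

Work:
Column player minimizes Row's maximum payoff:
Column X: max payoff to Row = 4
Column Y: max payoff to Row = 1
Column Z: max payoff to Row = 5
Minimum is 1, achieved by column Y.
Minimax strategy: Y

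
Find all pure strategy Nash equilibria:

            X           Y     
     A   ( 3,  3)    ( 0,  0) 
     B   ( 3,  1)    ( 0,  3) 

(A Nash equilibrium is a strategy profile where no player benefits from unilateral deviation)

Nash equilibrium: (A, X), (B, Y)

Work:
Best responses:
  P1 vs X: payoffs [3, 3] → best response A/B (payoff 3)
  P1 vs Y: payoffs [0, 0] → best response A/B (payoff 0)
  P2 vs A: payoffs [3, 0] → best response X (payoff 3)
  P2 vs B: payoffs [1, 3] → best response Y (payoff 3)
Mutual best responses: (A,X), (B,Y) → Nash equilibria.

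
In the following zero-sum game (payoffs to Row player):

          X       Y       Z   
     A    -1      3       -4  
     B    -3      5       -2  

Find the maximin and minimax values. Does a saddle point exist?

Maximin = -3, Minimax = -2, Saddle: False

Work:
Row minimums: [-4, -3] → maximin = -3
Column maximums: [-1, 5, -2] → minimax = -2
No saddle point (maximin ≠ minimax). Mixed strategy needed.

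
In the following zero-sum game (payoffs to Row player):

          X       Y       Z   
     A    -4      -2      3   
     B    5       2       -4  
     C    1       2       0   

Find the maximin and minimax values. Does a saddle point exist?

Maximin = 0, Minimax = 2, Saddle: False

Work:
Row minimums: [-4, -4, 0] → maximin = 0
Column maximums: [5, 2, 3] → minimax = 2
No saddle point (maximin ≠ minimax). Mixed strategy needed.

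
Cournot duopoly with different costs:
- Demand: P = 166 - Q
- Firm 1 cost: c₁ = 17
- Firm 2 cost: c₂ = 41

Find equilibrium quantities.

q₁* = 57.67, q₂* = 33.67

Work:
Reaction: q₁ = (166 - 17 - q₂)/2
Reaction: q₂ = (166 - 41 - q₁)/2
Solve simultaneously:
q₁* = (166 - 2×17 + 41)/3 = 57.67
q₂* = (166 - 2×41 + 17)/3 = 33.67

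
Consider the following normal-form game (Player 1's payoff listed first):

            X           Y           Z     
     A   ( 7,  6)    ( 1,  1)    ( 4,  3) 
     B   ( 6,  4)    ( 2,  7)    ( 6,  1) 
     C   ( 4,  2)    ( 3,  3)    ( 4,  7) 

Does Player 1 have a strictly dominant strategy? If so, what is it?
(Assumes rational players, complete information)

No strictly dominant strategy exists for Player 1

Work:
A strategy strictly dominates another if it gives a strictly higher payoff against every opponent action. Compare each pair of P1's strategies column-by-column:
  A vs B: [7 vs 6, 1 vs 2, 4 vs 6] → A does not strictly dominate B (column Y: 1 ≤ 2)
  A vs C: [7 vs 4, 1 vs 3, 4 vs 4] → A does not strictly dominate C (column Y: 1 ≤ 3)
  B vs A: [6 vs 7, 2 vs 1, 6 vs 4] → B does not strictly dominate A (column X: 6 ≤ 7)
  B vs C: [6 vs 4, 2 vs 3, 6 vs 4] → B does not strictly dominate C (column Y: 2 ≤ 3)
  C vs A: [4 vs 7, 3 vs 1, 4 vs 4] → C does not strictly dominate A (column X: 4 ≤ 7)
  C vs B: [4 vs 6, 3 vs 2, 4 vs 6] → C does not strictly dominate B (column X: 4 ≤ 6)
No single strategy strictly dominates all others → no strictly dominant strategy.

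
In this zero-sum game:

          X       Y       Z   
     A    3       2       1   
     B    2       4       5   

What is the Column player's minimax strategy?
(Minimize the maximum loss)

Column should play X, value = 3

Work:
Column player minimizes Row's maximum payoff:
Column X: max payoff to Row = 3
Column Y: max payoff to Row = 4
Column Z: max payoff to Row = 5
Minimum is 3, achieved by column X.
Minimax strategy: X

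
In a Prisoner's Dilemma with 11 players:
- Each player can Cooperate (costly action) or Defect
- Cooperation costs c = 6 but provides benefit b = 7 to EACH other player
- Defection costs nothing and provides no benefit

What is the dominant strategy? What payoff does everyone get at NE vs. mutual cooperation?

Dominant: Defect; NE payoff = 0; Coop payoff = 64

Work:
Defect dominates (saves cost c = 6, benefit to others is external)
NE: All defect → everyone gets 0
If all cooperate: each receives (10)×7 - 6 = 64
Social dilemma: 64 > 0 but NE gives 0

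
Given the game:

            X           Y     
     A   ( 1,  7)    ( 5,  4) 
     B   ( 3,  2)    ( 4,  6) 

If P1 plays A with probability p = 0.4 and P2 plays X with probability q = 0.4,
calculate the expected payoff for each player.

E[P1] = 3.52, E[P2] = 4.72

Work:
E[P1] = p·q·π₁(A,X) + p·(1-q)·π₁(A,Y) + (1-p)·q·π₁(B,X) + (1-p)·(1-q)·π₁(B,Y)
= 0.4·0.4·1 + 0.4·0.6·5 + 0.6·0.4·3 + 0.6·0.6·4
= 3.52

E[P2] = 4.72 (similar calculation)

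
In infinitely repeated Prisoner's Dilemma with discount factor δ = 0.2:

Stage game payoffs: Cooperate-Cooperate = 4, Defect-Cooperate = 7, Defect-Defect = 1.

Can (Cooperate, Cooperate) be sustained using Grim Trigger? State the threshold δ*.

δ* = 0.5; since δ = 0.2 < 0.5, cooperation cannot be sustained

Work:
For Grim Trigger:
Cooperate forever: 4/(1-δ)
Defect then punished: 7 + 1·δ/(1-δ)
Need: 4/(1-δ) ≥ 7 + 1·δ/(1-δ)
Solving: δ ≥ (T-R)/(T-P) = (7-4)/(7-1) = 0.5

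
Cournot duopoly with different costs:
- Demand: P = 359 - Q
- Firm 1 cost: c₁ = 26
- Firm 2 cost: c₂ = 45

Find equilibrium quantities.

q₁* = 117.33, q₂* = 98.33

Work:
Reaction: q₁ = (359 - 26 - q₂)/2
Reaction: q₂ = (359 - 45 - q₁)/2
Solve simultaneously:
q₁* = (359 - 2×26 + 45)/3 = 117.33
q₂* = (359 - 2×45 + 26)/3 = 98.33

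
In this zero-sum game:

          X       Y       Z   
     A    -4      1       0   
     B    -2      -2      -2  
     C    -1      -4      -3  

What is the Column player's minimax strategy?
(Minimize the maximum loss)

Column should play X, value = -1

Work:
Column player minimizes Row's maximum payoff:
Column X: max payoff to Row = -1
Column Y: max payoff to Row = 1
Column Z: max payoff to Row = 0
Minimum is -1, achieved by column X.
Minimax strategy: X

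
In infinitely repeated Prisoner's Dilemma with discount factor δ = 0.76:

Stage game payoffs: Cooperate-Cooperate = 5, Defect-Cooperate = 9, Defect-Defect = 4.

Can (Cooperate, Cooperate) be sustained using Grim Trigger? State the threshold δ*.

δ* = 0.8; since δ = 0.76 < 0.8, cooperation cannot be sustained

Work:
For Grim Trigger:
Cooperate forever: 5/(1-δ)
Defect then punished: 9 + 4·δ/(1-δ)
Need: 5/(1-δ) ≥ 9 + 4·δ/(1-δ)
Solving: δ ≥ (T-R)/(T-P) = (9-5)/(9-4) = 0.8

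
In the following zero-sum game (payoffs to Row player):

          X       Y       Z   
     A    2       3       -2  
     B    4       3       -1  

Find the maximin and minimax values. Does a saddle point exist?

Maximin = -1, Minimax = -1, Saddle: True

Work:
Row minimums: [-2, -1] → maximin = -1
Column maximums: [4, 3, -1] → minimax = -1
Saddle point exists! Game value = -1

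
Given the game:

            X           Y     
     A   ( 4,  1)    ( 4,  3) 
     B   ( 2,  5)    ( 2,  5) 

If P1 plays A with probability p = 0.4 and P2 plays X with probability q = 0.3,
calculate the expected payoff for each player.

E[P1] = 2.8, E[P2] = 3.96

Work:
E[P1] = p·q·π₁(A,X) + p·(1-q)·π₁(A,Y) + (1-p)·q·π₁(B,X) + (1-p)·(1-q)·π₁(B,Y)
= 0.4·0.3·4 + 0.4·0.7·4 + 0.6·0.3·2 + 0.6·0.7·2
= 2.8

E[P2] = 3.96 (similar calculation)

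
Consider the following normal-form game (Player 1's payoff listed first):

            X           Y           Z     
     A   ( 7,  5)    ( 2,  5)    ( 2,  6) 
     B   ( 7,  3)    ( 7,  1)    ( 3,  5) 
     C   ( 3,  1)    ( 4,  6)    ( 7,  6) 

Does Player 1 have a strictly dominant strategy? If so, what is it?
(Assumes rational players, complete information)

No strictly dominant strategy exists for Player 1

Work:
A strategy strictly dominates another if it gives a strictly higher payoff against every opponent action. Compare each pair of P1's strategies column-by-column:
  A vs B: [7 vs 7, 2 vs 7, 2 vs 3] → A does not strictly dominate B (column X: 7 ≤ 7)
  A vs C: [7 vs 3, 2 vs 4, 2 vs 7] → A does not strictly dominate C (column Y: 2 ≤ 4)
  B vs A: [7 vs 7, 7 vs 2, 3 vs 2] → B does not strictly dominate A (column X: 7 ≤ 7)
  B vs C: [7 vs 3, 7 vs 4, 3 vs 7] → B does not strictly dominate C (column Z: 3 ≤ 7)
  C vs A: [3 vs 7, 4 vs 2, 7 vs 2] → C does not strictly dominate A (column X: 3 ≤ 7)
  C vs B: [3 vs 7, 4 vs 7, 7 vs 3] → C does not strictly dominate B (column X: 3 ≤ 7)
No single strategy strictly dominates all others → no strictly dominant strategy.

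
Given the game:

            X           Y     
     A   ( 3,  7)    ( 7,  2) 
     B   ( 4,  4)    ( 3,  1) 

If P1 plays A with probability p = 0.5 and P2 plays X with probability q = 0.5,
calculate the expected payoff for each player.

E[P1] = 4.25, E[P2] = 3.5

Work:
E[P1] = p·q·π₁(A,X) + p·(1-q)·π₁(A,Y) + (1-p)·q·π₁(B,X) + (1-p)·(1-q)·π₁(B,Y)
= 0.5·0.5·3 + 0.5·0.5·7 + 0.5·0.5·4 + 0.5·0.5·3
= 4.25

E[P2] = 3.5 (similar calculation)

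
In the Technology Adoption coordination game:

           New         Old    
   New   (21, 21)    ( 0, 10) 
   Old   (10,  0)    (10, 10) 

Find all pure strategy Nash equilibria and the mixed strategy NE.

Pure NE: (New, New) and (Old, Old); Mixed NE: p = 0.4762, q = 0.4762

Work:
Check pure NE:
(New, New): (21, 21) - no unilateral deviation beneficial
(Old, Old): (10, 10) - no unilateral deviation beneficial
Mixed NE: P1 plays New with p = 0.4762, P2 plays New with q = 0.4762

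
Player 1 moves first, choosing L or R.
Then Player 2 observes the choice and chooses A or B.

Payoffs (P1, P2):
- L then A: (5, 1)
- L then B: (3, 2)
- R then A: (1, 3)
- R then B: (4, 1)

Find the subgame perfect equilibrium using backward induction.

P1 plays L, P2 plays B after L and A after R; Payoff (3, 2)

Work:
Backward induction:
After L: P2 chooses B → P1 gets 3
After R: P2 chooses A → P1 gets 1
P1 chooses L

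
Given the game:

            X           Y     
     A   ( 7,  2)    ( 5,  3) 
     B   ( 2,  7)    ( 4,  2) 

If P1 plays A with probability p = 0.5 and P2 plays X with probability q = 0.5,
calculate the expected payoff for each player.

E[P1] = 4.5, E[P2] = 3.5

Work:
E[P1] = p·q·π₁(A,X) + p·(1-q)·π₁(A,Y) + (1-p)·q·π₁(B,X) + (1-p)·(1-q)·π₁(B,Y)
= 0.5·0.5·7 + 0.5·0.5·5 + 0.5·0.5·2 + 0.5·0.5·4
= 4.5

E[P2] = 3.5 (similar calculation)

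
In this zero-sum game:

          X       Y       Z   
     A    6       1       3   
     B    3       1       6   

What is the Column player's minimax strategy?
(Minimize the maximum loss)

Column should play Y, value = 1

Work:
Column player minimizes Row's maximum payoff:
Column X: max payoff to Row = 6
Column Y: max payoff to Row = 1
Column Z: max payoff to Row = 6
Minimum is 1, achieved by column Y.
Minimax strategy: Y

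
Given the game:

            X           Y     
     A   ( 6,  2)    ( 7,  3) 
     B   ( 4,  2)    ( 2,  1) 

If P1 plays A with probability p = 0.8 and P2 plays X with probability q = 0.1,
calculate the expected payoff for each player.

E[P1] = 5.96, E[P2] = 2.54

Work:
E[P1] = p·q·π₁(A,X) + p·(1-q)·π₁(A,Y) + (1-p)·q·π₁(B,X) + (1-p)·(1-q)·π₁(B,Y)
= 0.8·0.1·6 + 0.8·0.9·7 + 0.2·0.1·4 + 0.2·0.9·2
= 5.96

E[P2] = 2.54 (similar calculation)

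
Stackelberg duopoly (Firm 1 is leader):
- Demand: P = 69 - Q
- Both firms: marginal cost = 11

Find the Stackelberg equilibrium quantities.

q₁* (leader) = 29.0, q₂* (follower) = 14.5

Work:
Follower's reaction: q₂ = (a - c - q₁)/2
Leader substitutes: π₁ = q₁·(a - q₁ - (a-c-q₁)/2 - c)
FOC: q₁* = (69 - 11)/2 = 29.00
Then: q₂* = (69 - 11 - 29.0)/2 = 14.50
Leader has first-mover advantage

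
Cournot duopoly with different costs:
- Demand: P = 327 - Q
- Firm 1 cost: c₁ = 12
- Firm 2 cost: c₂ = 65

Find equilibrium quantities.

q₁* = 122.67, q₂* = 69.67

Work:
Reaction: q₁ = (327 - 12 - q₂)/2
Reaction: q₂ = (327 - 65 - q₁)/2
Solve simultaneously:
q₁* = (327 - 2×12 + 65)/3 = 122.67
q₂* = (327 - 2×65 + 12)/3 = 69.67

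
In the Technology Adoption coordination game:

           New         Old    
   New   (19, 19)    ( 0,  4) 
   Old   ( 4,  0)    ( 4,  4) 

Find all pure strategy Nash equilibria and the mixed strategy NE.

Pure NE: (New, New) and (Old, Old); Mixed NE: p = 0.2105, q = 0.2105

Work:
Check pure NE:
(New, New): (19, 19) - no unilateral deviation beneficial
(Old, Old): (4, 4) - no unilateral deviation beneficial
Mixed NE: P1 plays New with p = 0.2105, P2 plays New with q = 0.2105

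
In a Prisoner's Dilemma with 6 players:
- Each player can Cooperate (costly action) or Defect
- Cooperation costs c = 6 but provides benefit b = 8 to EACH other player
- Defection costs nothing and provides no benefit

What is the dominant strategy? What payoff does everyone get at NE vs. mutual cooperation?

Dominant: Defect; NE payoff = 0; Coop payoff = 34

Work:
Defect dominates (saves cost c = 6, benefit to others is external)
NE: All defect → everyone gets 0
If all cooperate: each receives (5)×8 - 6 = 34
Social dilemma: 34 > 0 but NE gives 0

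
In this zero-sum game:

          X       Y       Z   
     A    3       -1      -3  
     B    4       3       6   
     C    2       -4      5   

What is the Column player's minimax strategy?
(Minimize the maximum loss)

Column should play Y, value = 3

Work:
Column player minimizes Row's maximum payoff:
Column X: max payoff to Row = 4
Column Y: max payoff to Row = 3
Column Z: max payoff to Row = 6
Minimum is 3, achieved by column Y.
Minimax strategy: Y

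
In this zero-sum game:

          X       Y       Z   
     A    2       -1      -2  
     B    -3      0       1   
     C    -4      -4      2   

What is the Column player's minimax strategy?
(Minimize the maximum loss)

Column should play Y, value = 0

Work:
Column player minimizes Row's maximum payoff:
Column X: max payoff to Row = 2
Column Y: max payoff to Row = 0
Column Z: max payoff to Row = 2
Minimum is 0, achieved by column Y.
Minimax strategy: Y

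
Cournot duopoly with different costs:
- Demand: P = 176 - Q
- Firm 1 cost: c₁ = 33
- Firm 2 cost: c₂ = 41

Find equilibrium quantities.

q₁* = 50.33, q₂* = 42.33

Work:
Reaction: q₁ = (176 - 33 - q₂)/2
Reaction: q₂ = (176 - 41 - q₁)/2
Solve simultaneously:
q₁* = (176 - 2×33 + 41)/3 = 50.33
q₂* = (176 - 2×41 + 33)/3 = 42.33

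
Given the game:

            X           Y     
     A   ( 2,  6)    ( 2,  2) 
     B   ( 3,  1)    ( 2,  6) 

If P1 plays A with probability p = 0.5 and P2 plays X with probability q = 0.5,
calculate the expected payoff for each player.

E[P1] = 2.25, E[P2] = 3.75

Work:
E[P1] = p·q·π₁(A,X) + p·(1-q)·π₁(A,Y) + (1-p)·q·π₁(B,X) + (1-p)·(1-q)·π₁(B,Y)
= 0.5·0.5·2 + 0.5·0.5·2 + 0.5·0.5·3 + 0.5·0.5·2
= 2.25

E[P2] = 3.75 (similar calculation)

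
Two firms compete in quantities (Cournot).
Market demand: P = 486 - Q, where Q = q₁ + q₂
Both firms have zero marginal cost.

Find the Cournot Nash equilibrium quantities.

q₁* = q₂* = 162.0; P* = 162.0

Work:
Profit: π_i = P·q_i = (a - q_i - q_j)·q_i
FOC: ∂π_i/∂q_i = a - 2q_i - q_j = 0
Reaction function: q_i = (486 - q_j)/2
Symmetry: q* = 486/3 = 162.0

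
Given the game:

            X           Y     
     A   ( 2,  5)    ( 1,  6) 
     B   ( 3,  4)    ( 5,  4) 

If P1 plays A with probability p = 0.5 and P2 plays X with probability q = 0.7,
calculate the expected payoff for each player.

E[P1] = 2.65, E[P2] = 4.65

Work:
E[P1] = p·q·π₁(A,X) + p·(1-q)·π₁(A,Y) + (1-p)·q·π₁(B,X) + (1-p)·(1-q)·π₁(B,Y)
= 0.5·0.7·2 + 0.5·0.3·1 + 0.5·0.7·3 + 0.5·0.3·5
= 2.65

E[P2] = 4.65 (similar calculation)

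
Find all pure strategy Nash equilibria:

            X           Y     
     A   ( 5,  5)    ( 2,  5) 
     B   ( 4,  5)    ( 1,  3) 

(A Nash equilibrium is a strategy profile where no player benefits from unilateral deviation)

Nash equilibrium: (A, X), (A, Y)

Work:
Best responses:
  P1 vs X: payoffs [5, 4] → best response A (payoff 5)
  P1 vs Y: payoffs [2, 1] → best response A (payoff 2)
  P2 vs A: payoffs [5, 5] → best response X/Y (payoff 5)
  P2 vs B: payoffs [5, 3] → best response X (payoff 5)
Mutual best responses: (A,X), (A,Y) → Nash equilibria.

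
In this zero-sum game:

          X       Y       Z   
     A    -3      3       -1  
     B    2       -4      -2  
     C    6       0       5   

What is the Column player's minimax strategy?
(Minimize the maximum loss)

Column should play Y, value = 3

Work:
Column player minimizes Row's maximum payoff:
Column X: max payoff to Row = 6
Column Y: max payoff to Row = 3
Column Z: max payoff to Row = 5
Minimum is 3, achieved by column Y.
Minimax strategy: Y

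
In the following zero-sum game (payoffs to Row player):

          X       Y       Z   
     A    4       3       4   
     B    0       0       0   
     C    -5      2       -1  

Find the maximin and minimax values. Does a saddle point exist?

Maximin = 3, Minimax = 3, Saddle: True

Work:
Row minimums: [3, 0, -5] → maximin = 3
Column maximums: [4, 3, 4] → minimax = 3
Saddle point exists! Game value = 3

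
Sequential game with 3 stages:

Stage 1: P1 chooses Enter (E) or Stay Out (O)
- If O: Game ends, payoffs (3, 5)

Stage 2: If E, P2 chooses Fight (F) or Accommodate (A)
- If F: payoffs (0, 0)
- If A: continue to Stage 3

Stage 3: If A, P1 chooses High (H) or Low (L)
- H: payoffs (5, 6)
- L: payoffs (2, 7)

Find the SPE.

SPE: (E, A, H); Outcome (5, 6)

Work:
Stage 3: P1 chooses H (5 vs 2)
Stage 2: P2: F->0, A->6 (anticipating H). Choose A
Stage 1: P1: O->3, E->5 (anticipating A, H). Choose E
SPE path: E -> A -> H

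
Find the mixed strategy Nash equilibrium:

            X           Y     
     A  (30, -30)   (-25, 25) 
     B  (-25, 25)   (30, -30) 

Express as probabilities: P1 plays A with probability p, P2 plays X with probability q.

p = 0.5, q = 0.5

Work:
Find probabilities that make opponent indifferent:
P2 chooses q to make P1 indifferent between A and B
P1 chooses p to make P2 indifferent between X and Y
Mixed NE: P1 plays (A: 0.5, B: 0.5), P2 plays (X: 0.5, Y: 0.5)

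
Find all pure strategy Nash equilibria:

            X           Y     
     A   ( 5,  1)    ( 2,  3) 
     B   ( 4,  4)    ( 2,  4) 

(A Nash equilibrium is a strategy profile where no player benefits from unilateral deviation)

Nash equilibrium: (A, Y), (B, Y)

Work:
Best responses:
  P1 vs X: payoffs [5, 4] → best response A (payoff 5)
  P1 vs Y: payoffs [2, 2] → best response A/B (payoff 2)
  P2 vs A: payoffs [1, 3] → best response Y (payoff 3)
  P2 vs B: payoffs [4, 4] → best response X/Y (payoff 4)
Mutual best responses: (A,Y), (B,Y) → Nash equilibria.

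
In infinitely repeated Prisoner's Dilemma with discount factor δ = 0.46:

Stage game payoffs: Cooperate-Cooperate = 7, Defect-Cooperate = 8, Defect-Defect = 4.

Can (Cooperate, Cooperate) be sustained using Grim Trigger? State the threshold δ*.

δ* = 0.25; since δ = 0.46 ≥ 0.25, cooperation can be sustained

Work:
For Grim Trigger:
Cooperate forever: 7/(1-δ)
Defect then punished: 8 + 4·δ/(1-δ)
Need: 7/(1-δ) ≥ 8 + 4·δ/(1-δ)
Solving: δ ≥ (T-R)/(T-P) = (8-7)/(8-4) = 0.25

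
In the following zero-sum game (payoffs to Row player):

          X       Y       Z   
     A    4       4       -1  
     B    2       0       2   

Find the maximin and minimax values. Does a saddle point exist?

Maximin = 0, Minimax = 2, Saddle: False

Work:
Row minimums: [-1, 0] → maximin = 0
Column maximums: [4, 4, 2] → minimax = 2
No saddle point (maximin ≠ minimax). Mixed strategy needed.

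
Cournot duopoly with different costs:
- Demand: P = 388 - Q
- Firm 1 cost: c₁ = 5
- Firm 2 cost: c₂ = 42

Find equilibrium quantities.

q₁* = 140.0, q₂* = 103.0

Work:
Reaction: q₁ = (388 - 5 - q₂)/2
Reaction: q₂ = (388 - 42 - q₁)/2
Solve simultaneously:
q₁* = (388 - 2×5 + 42)/3 = 140.0
q₂* = (388 - 2×42 + 5)/3 = 103.0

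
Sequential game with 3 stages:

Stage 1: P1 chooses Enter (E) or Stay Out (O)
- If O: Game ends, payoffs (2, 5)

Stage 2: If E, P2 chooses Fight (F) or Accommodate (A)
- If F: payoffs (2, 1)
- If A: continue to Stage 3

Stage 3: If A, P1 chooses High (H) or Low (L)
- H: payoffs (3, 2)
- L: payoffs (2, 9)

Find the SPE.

SPE: (E, A, H); Outcome (3, 2)

Work:
Stage 3: P1 chooses H (3 vs 2)
Stage 2: P2: F->1, A->2 (anticipating H). Choose A
Stage 1: P1: O->2, E->3 (anticipating A, H). Choose E
SPE path: E -> A -> H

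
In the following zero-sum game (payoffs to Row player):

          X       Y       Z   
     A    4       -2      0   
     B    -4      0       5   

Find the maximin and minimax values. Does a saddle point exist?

Maximin = -2, Minimax = 0, Saddle: False

Work:
Row minimums: [-2, -4] → maximin = -2
Column maximums: [4, 0, 5] → minimax = 0
No saddle point (maximin ≠ minimax). Mixed strategy needed.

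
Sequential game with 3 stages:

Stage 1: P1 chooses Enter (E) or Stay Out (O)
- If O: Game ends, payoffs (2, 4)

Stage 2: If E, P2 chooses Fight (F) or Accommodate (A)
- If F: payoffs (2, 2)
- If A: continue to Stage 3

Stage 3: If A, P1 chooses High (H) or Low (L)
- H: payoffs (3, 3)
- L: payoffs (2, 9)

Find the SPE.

SPE: (E, A, H); Outcome (3, 3)

Work:
Stage 3: P1 chooses H (3 vs 2)
Stage 2: P2: F->2, A->3 (anticipating H). Choose A
Stage 1: P1: O->2, E->3 (anticipating A, H). Choose E
SPE path: E -> A -> H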